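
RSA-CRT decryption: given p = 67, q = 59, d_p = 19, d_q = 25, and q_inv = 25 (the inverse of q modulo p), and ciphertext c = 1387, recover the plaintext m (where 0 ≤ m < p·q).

3406

m₁ = c^(d_p) mod p: c ≡ 47 (mod 67), and 47^19 mod 67 = 56.
m₂ = c^(d_q) mod q: c ≡ 30 (mod 59), and 30^25 mod 59 = 43.
h = q_inv·(m₁ − m₂) mod p = 25·(56 − 43) mod 67 = 57.
m = m₂ + h·q = 43 + 57·59 = 3406.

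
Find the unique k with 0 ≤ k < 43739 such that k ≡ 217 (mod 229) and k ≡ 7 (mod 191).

21972

From k ≡ 217 (mod 229) write k = 217 + 229t. Substituting into k ≡ 7 (mod 191) gives 229t ≡ 172 (mod 191), and since 38⁻¹ ≡ 186 (mod 191), t ≡ 95. Hence k ≡ 217 + 229·95 = 21972 (mod 43739).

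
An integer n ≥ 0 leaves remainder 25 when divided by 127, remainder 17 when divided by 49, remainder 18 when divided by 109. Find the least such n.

From n ≡ 25 (mod 127) write n = 25 + 127t. Substituting into n ≡ 17 (mod 49) gives 127t ≡ 41 (mod 49), and since 29⁻¹ ≡ 22 (mod 49), t ≡ 20. Hence n ≡ 25 + 127·20 = 2565 (mod 6223).
From n ≡ 2565 (mod 6223) write n = 2565 + 6223t. Substituting into n ≡ 18 (mod 109) gives 6223t ≡ 69 (mod 109), and since 10⁻¹ ≡ 11 (mod 109), t ≡ 105. Hence n ≡ 2565 + 6223·105 = 655980 (mod 678307).

655980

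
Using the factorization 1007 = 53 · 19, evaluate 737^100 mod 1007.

Mod 53: 737 ≡ 48; by Fermat, exponent reduces to 100 mod 52 = 48; 48^48 ≡ 24 (mod 53).
Mod 19: 737 ≡ 15; by Fermat, exponent reduces to 100 mod 18 = 10; 15^10 ≡ 4 (mod 19).
Combine by CRT: x ≡ 24 (mod 53), x ≡ 4 (mod 19) ⇒ x ≡ 289 (mod 1007).

289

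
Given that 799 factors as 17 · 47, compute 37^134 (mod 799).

440

Mod 17: 37 ≡ 3; by Fermat, exponent reduces to 134 mod 16 = 6; 3^6 ≡ 15 (mod 17).
Mod 47: 37 ≡ 37; by Fermat, exponent reduces to 134 mod 46 = 42; 37^42 ≡ 17 (mod 47).
Combine by CRT: x ≡ 15 (mod 17), x ≡ 17 (mod 47) ⇒ x ≡ 440 (mod 799).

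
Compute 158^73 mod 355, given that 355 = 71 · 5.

333

Mod 71: 158 ≡ 16; by Fermat, exponent reduces to 73 mod 70 = 3; 16^3 ≡ 49 (mod 71).
Mod 5: 158 ≡ 3; by Fermat, exponent reduces to 73 mod 4 = 1; 3^1 ≡ 3 (mod 5).
Combine by CRT: x ≡ 49 (mod 71), x ≡ 3 (mod 5) ⇒ x ≡ 333 (mod 355).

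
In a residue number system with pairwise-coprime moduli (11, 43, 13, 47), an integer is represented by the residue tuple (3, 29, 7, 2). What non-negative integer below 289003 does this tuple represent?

139263

Combine the congruences pairwise.
From x ≡ 3 (mod 11) write x = 3 + 11t. Substituting into x ≡ 29 (mod 43) gives 11t ≡ 26 (mod 43), and since 11⁻¹ ≡ 4 (mod 43), t ≡ 18. Hence x ≡ 3 + 11·18 = 201 (mod 473).
From x ≡ 201 (mod 473) write x = 201 + 473t. Substituting into x ≡ 7 (mod 13) gives 473t ≡ 1 (mod 13), and since 5⁻¹ ≡ 8 (mod 13), t ≡ 8. Hence x ≡ 201 + 473·8 = 3985 (mod 6149).
From x ≡ 3985 (mod 6149) write x = 3985 + 6149t. Substituting into x ≡ 2 (mod 47) gives 6149t ≡ 12 (mod 47), and since 39⁻¹ ≡ 41 (mod 47), t ≡ 22. Hence x ≡ 3985 + 6149·22 = 139263 (mod 289003).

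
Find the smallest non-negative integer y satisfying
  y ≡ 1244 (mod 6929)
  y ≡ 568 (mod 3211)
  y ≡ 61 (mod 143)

gcd(6929, 3211) = 169 and 169 | (568 − 1244), so the pair is consistent; merging gives y ≡ 35889 (mod 131651), where 131651 = lcm(6929, 3211).
gcd(131651, 143) = 13 and 13 | (61 − 35889), so the pair is consistent; merging gives y ≡ 957446 (mod 1448161), where 1448161 = lcm(131651, 143).
The solution is unique modulo lcm(6929, 3211, 143) = 1448161.

957446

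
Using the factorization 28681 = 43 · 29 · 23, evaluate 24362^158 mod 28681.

16311

Mod 43: 24362 ≡ 24; by Fermat, exponent reduces to 158 mod 42 = 32; 24^32 ≡ 14 (mod 43).
Mod 29: 24362 ≡ 2; by Fermat, exponent reduces to 158 mod 28 = 18; 2^18 ≡ 13 (mod 29).
Mod 23: 24362 ≡ 5; by Fermat, exponent reduces to 158 mod 22 = 4; 5^4 ≡ 4 (mod 23).
Combine by CRT: x ≡ 14 (mod 43), x ≡ 13 (mod 29), x ≡ 4 (mod 23) ⇒ x ≡ 16311 (mod 28681).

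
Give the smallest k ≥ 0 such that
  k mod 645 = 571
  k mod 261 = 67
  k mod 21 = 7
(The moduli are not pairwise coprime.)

gcd(645, 261) = 3 and 3 | (67 − 571), so the pair is consistent; merging gives k ≡ 10246 (mod 56115), where 56115 = lcm(645, 261).
gcd(56115, 21) = 3 and 3 | (7 − 10246), so the pair is consistent; merging gives k ≡ 178591 (mod 392805), where 392805 = lcm(56115, 21).
The solution is unique modulo lcm(645, 261, 21) = 392805.

178591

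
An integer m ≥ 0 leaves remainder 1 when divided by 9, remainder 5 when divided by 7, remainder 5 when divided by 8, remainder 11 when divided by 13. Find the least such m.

1909

The moduli are pairwise coprime; N = 9·7·8·13 = 6552.
N/9 = 728; 728 ≡ 8 (mod 9); 8·8 ≡ 1, so inverse 8.
N/7 = 936; 936 ≡ 5 (mod 7); 5·3 ≡ 1, so inverse 3.
N/8 = 819; 819 ≡ 3 (mod 8); 3·3 ≡ 1, so inverse 3.
N/13 = 504; 504 ≡ 10 (mod 13); 10·4 ≡ 1, so inverse 4.
m ≡ 1·728·8 + 5·936·3 + 5·819·3 + 11·504·4 = 54325.
54325 mod 6552 = 1909.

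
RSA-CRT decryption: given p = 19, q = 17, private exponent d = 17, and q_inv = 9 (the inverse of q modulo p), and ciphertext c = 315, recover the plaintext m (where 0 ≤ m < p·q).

d_p = d mod (p−1) = 17 mod 18 = 17; d_q = d mod (q−1) = 1.
m₁ = c^(d_p) mod p: c ≡ 11 (mod 19), and 11^17 mod 19 = 7.
m₂ = c^(d_q) mod q: c ≡ 9 (mod 17), and 9^1 mod 17 = 9.
h = q_inv·(m₁ − m₂) mod p = 9·(7 − 9) mod 19 = 1.
m = m₂ + h·q = 9 + 1·17 = 26.

26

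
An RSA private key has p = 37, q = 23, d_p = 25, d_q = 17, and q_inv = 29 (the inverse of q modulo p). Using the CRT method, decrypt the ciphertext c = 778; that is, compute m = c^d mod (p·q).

297

m₁ = c^(d_p) mod p: c ≡ 1 (mod 37), and 1^25 mod 37 = 1.
m₂ = c^(d_q) mod q: c ≡ 19 (mod 23), and 19^17 mod 23 = 21.
h = q_inv·(m₁ − m₂) mod p = 29·(1 − 21) mod 37 = 12.
m = m₂ + h·q = 21 + 12·23 = 297.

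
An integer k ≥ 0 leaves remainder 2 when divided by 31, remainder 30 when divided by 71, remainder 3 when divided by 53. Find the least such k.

Combine the congruences pairwise.
From k ≡ 2 (mod 31) write k = 2 + 31t. Substituting into k ≡ 30 (mod 71) gives 31t ≡ 28 (mod 71), and since 31⁻¹ ≡ 55 (mod 71), t ≡ 49. Hence k ≡ 2 + 31·49 = 1521 (mod 2201).
From k ≡ 1521 (mod 2201) write k = 1521 + 2201t. Substituting into k ≡ 3 (mod 53) gives 2201t ≡ 19 (mod 53), and since 28⁻¹ ≡ 36 (mod 53), t ≡ 48. Hence k ≡ 1521 + 2201·48 = 107169 (mod 116653).

107169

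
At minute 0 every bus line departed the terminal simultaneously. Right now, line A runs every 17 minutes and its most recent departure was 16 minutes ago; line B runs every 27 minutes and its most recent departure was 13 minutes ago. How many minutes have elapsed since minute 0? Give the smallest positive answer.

67

From t ≡ 16 (mod 17) write t = 16 + 17s. Substituting into t ≡ 13 (mod 27) gives 17s ≡ 24 (mod 27), and since 17⁻¹ ≡ 8 (mod 27), s ≡ 3. Hence t ≡ 16 + 17·3 = 67 (mod 459).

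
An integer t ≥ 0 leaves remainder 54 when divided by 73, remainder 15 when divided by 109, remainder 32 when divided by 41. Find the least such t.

293879

The moduli are pairwise coprime; N = 73·109·41 = 326237.
N/73 = 4469; 4469 ≡ 16 (mod 73); 16·32 ≡ 1, so inverse 32.
N/109 = 2993; 2993 ≡ 50 (mod 109); 50·24 ≡ 1, so inverse 24.
N/41 = 7957; 7957 ≡ 3 (mod 41); 3·14 ≡ 1, so inverse 14.
t ≡ 54·4469·32 + 15·2993·24 + 32·7957·14 = 12364648.
12364648 mod 326237 = 293879.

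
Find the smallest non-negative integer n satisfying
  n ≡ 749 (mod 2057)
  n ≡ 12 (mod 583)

Combine the congruences pairwise.
gcd(2057, 583) = 11 and 11 | (12 − 749), so the pair is consistent; merging gives n ≡ 54231 (mod 109021), where 109021 = lcm(2057, 583).
The solution is unique modulo lcm(2057, 583) = 109021.

54231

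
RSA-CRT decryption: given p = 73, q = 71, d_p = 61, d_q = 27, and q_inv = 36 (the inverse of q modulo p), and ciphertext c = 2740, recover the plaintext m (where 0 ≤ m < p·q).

2395

m₁ = c^(d_p) mod p: c ≡ 39 (mod 73), and 39^61 mod 73 = 59.
m₂ = c^(d_q) mod q: c ≡ 42 (mod 71), and 42^27 mod 71 = 52.
h = q_inv·(m₁ − m₂) mod p = 36·(59 − 52) mod 73 = 33.
m = m₂ + h·q = 52 + 33·71 = 2395.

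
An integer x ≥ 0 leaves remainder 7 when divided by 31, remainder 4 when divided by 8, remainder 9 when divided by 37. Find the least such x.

From x ≡ 7 (mod 31) write x = 7 + 31t. Substituting into x ≡ 4 (mod 8) gives 31t ≡ 5 (mod 8), and since 7⁻¹ ≡ 7 (mod 8), t ≡ 3. Hence x ≡ 7 + 31·3 = 100 (mod 248).
From x ≡ 100 (mod 248) write x = 100 + 248t. Substituting into x ≡ 9 (mod 37) gives 248t ≡ 20 (mod 37), and since 26⁻¹ ≡ 10 (mod 37), t ≡ 15. Hence x ≡ 100 + 248·15 = 3820 (mod 9176).

3820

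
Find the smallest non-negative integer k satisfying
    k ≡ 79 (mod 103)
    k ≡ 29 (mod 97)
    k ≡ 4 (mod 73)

432164

The moduli are pairwise coprime; N = 103·97·73 = 729343.
N/103 = 7081; 7081 ≡ 77 (mod 103); 77·99 ≡ 1, so inverse 99.
N/97 = 7519; 7519 ≡ 50 (mod 97); 50·33 ≡ 1, so inverse 33.
N/73 = 9991; 9991 ≡ 63 (mod 73); 63·51 ≡ 1, so inverse 51.
k ≡ 79·7081·99 + 29·7519·33 + 4·9991·51 = 64614348.
64614348 mod 729343 = 432164.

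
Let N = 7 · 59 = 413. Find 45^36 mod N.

Mod 7: 45 ≡ 3; since 6 | 36, by Fermat 3^36 ≡ 1 (mod 7).
Mod 59: 45 ≡ 45; 45^36 ≡ 26 (mod 59).
Combine by CRT: x ≡ 1 (mod 7), x ≡ 26 (mod 59) ⇒ x ≡ 85 (mod 413).

85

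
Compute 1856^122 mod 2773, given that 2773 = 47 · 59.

Mod 47: 1856 ≡ 23; by Fermat, exponent reduces to 122 mod 46 = 30; 23^30 ≡ 18 (mod 47).
Mod 59: 1856 ≡ 27; by Fermat, exponent reduces to 122 mod 58 = 6; 27^6 ≡ 57 (mod 59).
Combine by CRT: x ≡ 18 (mod 47), x ≡ 57 (mod 59) ⇒ x ≡ 1945 (mod 2773).

1945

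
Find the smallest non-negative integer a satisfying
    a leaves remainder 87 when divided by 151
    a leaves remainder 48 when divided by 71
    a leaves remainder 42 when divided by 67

306768

The moduli are pairwise coprime; N = 151·71·67 = 718307.
N/151 = 4757; 4757 ≡ 76 (mod 151); 76·2 ≡ 1, so inverse 2.
N/71 = 10117; 10117 ≡ 35 (mod 71); 35·69 ≡ 1, so inverse 69.
N/67 = 10721; 10721 ≡ 1 (mod 67), inverse 1.
a ≡ 87·4757·2 + 48·10117·69 + 42·10721·1 = 34785504.
34785504 mod 718307 = 306768.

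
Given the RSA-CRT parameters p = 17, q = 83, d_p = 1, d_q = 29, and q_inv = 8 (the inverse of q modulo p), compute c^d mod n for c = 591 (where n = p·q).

676

m₁ = c^(d_p) mod p: c ≡ 13 (mod 17), and 13^1 mod 17 = 13.
m₂ = c^(d_q) mod q: c ≡ 10 (mod 83), and 10^29 mod 83 = 12.
h = q_inv·(m₁ − m₂) mod p = 8·(13 − 12) mod 17 = 8.
m = m₂ + h·q = 12 + 8·83 = 676.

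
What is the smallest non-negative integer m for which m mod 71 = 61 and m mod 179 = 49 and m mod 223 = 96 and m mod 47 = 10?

Combine the congruences pairwise.
From m ≡ 61 (mod 71) write m = 61 + 71t. Substituting into m ≡ 49 (mod 179) gives 71t ≡ 167 (mod 179), and since 71⁻¹ ≡ 58 (mod 179), t ≡ 20. Hence m ≡ 61 + 71·20 = 1481 (mod 12709).
From m ≡ 1481 (mod 12709) write m = 1481 + 12709t. Substituting into m ≡ 96 (mod 223) gives 12709t ≡ 176 (mod 223), and since 221⁻¹ ≡ 111 (mod 223), t ≡ 135. Hence m ≡ 1481 + 12709·135 = 1717196 (mod 2834107).
From m ≡ 1717196 (mod 2834107) write m = 1717196 + 2834107t. Substituting into m ≡ 10 (mod 47) gives 2834107t ≡ 6 (mod 47), and since 7⁻¹ ≡ 27 (mod 47), t ≡ 21. Hence m ≡ 1717196 + 2834107·21 = 61233443 (mod 133203029).

61233443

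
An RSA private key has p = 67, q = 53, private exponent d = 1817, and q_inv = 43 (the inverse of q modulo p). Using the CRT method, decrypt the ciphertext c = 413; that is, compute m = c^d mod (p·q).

415

d_p = d mod (p−1) = 1817 mod 66 = 35; d_q = d mod (q−1) = 49.
m₁ = c^(d_p) mod p: c ≡ 11 (mod 67), and 11^35 mod 67 = 13.
m₂ = c^(d_q) mod q: c ≡ 42 (mod 53), and 42^49 mod 53 = 44.
h = q_inv·(m₁ − m₂) mod p = 43·(13 − 44) mod 67 = 7.
m = m₂ + h·q = 44 + 7·53 = 415.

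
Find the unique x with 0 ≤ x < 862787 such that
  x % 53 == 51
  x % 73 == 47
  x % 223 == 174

102977

The moduli are pairwise coprime; N = 53·73·223 = 862787.
N/53 = 16279; 16279 ≡ 8 (mod 53); 8·20 ≡ 1, so inverse 20.
N/73 = 11819; 11819 ≡ 66 (mod 73); 66·52 ≡ 1, so inverse 52.
N/223 = 3869; 3869 ≡ 78 (mod 223); 78·203 ≡ 1, so inverse 203.
x ≡ 51·16279·20 + 47·11819·52 + 174·3869·203 = 182151034.
182151034 mod 862787 = 102977.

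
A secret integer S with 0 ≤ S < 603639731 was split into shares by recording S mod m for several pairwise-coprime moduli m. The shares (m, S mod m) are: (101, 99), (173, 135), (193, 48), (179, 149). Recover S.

70687070

The moduli are pairwise coprime; N = 101·173·193·179 = 603639731.
N/101 = 5976631; 5976631 ≡ 57 (mod 101); 57·39 ≡ 1, so inverse 39.
N/173 = 3489247; 3489247 ≡ 10 (mod 173); 10·52 ≡ 1, so inverse 52.
N/193 = 3127667; 3127667 ≡ 102 (mod 193); 102·123 ≡ 1, so inverse 123.
N/179 = 3372289; 3372289 ≡ 108 (mod 179); 108·121 ≡ 1, so inverse 121.
S ≡ 99·5976631·39 + 135·3489247·52 + 48·3127667·123 + 149·3372289·121 = 126835030580.
126835030580 mod 603639731 = 70687070.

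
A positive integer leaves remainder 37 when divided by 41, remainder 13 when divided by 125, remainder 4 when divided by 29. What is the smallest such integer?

The moduli are pairwise coprime; N = 41·125·29 = 148625.
N/41 = 3625; 3625 ≡ 17 (mod 41); 17·29 ≡ 1, so inverse 29.
N/125 = 1189; 1189 ≡ 64 (mod 125); 64·84 ≡ 1, so inverse 84.
N/29 = 5125; 5125 ≡ 21 (mod 29); 21·18 ≡ 1, so inverse 18.
m ≡ 37·3625·29 + 13·1189·84 + 4·5125·18 = 5557013.
5557013 mod 148625 = 57888.

57888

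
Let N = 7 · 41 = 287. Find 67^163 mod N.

151

Mod 7: 67 ≡ 4; by Fermat, exponent reduces to 163 mod 6 = 1; 4^1 ≡ 4 (mod 7).
Mod 41: 67 ≡ 26; by Fermat, exponent reduces to 163 mod 40 = 3; 26^3 ≡ 28 (mod 41).
Combine by CRT: x ≡ 4 (mod 7), x ≡ 28 (mod 41) ⇒ x ≡ 151 (mod 287).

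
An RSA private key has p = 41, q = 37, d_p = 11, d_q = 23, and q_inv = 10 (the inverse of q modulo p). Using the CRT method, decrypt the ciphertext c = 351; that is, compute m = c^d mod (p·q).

m₁ = c^(d_p) mod p: c ≡ 23 (mod 41), and 23^11 mod 41 = 23.
m₂ = c^(d_q) mod q: c ≡ 18 (mod 37), and 18^23 mod 37 = 22.
h = q_inv·(m₁ − m₂) mod p = 10·(23 − 22) mod 41 = 10.
m = m₂ + h·q = 22 + 10·37 = 392.

392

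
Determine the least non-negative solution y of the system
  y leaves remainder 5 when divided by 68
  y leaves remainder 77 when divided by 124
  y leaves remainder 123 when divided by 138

gcd(68, 124) = 4 and 4 | (77 − 5), so the pair is consistent; merging gives y ≡ 821 (mod 2108), where 2108 = lcm(68, 124).
gcd(2108, 138) = 2 and 2 | (123 − 821), so the pair is consistent; merging gives y ≡ 99897 (mod 145452), where 145452 = lcm(2108, 138).
The solution is unique modulo lcm(68, 124, 138) = 145452.

99897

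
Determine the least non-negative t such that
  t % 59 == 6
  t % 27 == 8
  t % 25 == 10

28385

The moduli are pairwise coprime; N = 59·27·25 = 39825.
N/59 = 675; 675 ≡ 26 (mod 59); 26·25 ≡ 1, so inverse 25.
N/27 = 1475; 1475 ≡ 17 (mod 27); 17·8 ≡ 1, so inverse 8.
N/25 = 1593; 1593 ≡ 18 (mod 25); 18·7 ≡ 1, so inverse 7.
t ≡ 6·675·25 + 8·1475·8 + 10·1593·7 = 307160.
307160 mod 39825 = 28385.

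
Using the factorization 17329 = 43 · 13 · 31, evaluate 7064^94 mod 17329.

Mod 43: 7064 ≡ 12; by Fermat, exponent reduces to 94 mod 42 = 10; 12^10 ≡ 38 (mod 43).
Mod 13: 7064 ≡ 5; by Fermat, exponent reduces to 94 mod 12 = 10; 5^10 ≡ 12 (mod 13).
Mod 31: 7064 ≡ 27; by Fermat, exponent reduces to 94 mod 30 = 4; 27^4 ≡ 8 (mod 31).
Combine by CRT: x ≡ 38 (mod 43), x ≡ 12 (mod 13), x ≡ 8 (mod 31) ⇒ x ≡ 597 (mod 17329).

597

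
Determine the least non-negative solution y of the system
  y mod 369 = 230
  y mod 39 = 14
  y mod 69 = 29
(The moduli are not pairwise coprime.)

53366

gcd(369, 39) = 3 and 3 | (14 − 230), so the pair is consistent; merging gives y ≡ 599 (mod 4797), where 4797 = lcm(369, 39).
gcd(4797, 69) = 3 and 3 | (29 − 599), so the pair is consistent; merging gives y ≡ 53366 (mod 110331), where 110331 = lcm(4797, 69).
The solution is unique modulo lcm(369, 39, 69) = 110331.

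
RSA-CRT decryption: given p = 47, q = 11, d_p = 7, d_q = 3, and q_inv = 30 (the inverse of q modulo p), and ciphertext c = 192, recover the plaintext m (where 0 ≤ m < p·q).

m₁ = c^(d_p) mod p: c ≡ 4 (mod 47), and 4^7 mod 47 = 28.
m₂ = c^(d_q) mod q: c ≡ 5 (mod 11), and 5^3 mod 11 = 4.
h = q_inv·(m₁ − m₂) mod p = 30·(28 − 4) mod 47 = 15.
m = m₂ + h·q = 4 + 15·11 = 169.

169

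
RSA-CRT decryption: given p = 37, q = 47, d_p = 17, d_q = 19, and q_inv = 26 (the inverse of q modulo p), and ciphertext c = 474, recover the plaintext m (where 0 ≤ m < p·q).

m₁ = c^(d_p) mod p: c ≡ 30 (mod 37), and 30^17 mod 37 = 21.
m₂ = c^(d_q) mod q: c ≡ 4 (mod 47), and 4^19 mod 47 = 9.
h = q_inv·(m₁ − m₂) mod p = 26·(21 − 9) mod 37 = 16.
m = m₂ + h·q = 9 + 16·47 = 761.

761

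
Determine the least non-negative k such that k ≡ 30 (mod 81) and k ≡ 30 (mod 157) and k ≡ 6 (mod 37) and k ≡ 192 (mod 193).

74585235

From k ≡ 30 (mod 81) write k = 30 + 81t. Substituting into k ≡ 30 (mod 157) gives 81t ≡ 0 (mod 157), and since 81⁻¹ ≡ 126 (mod 157), t ≡ 0. Hence k ≡ 30 + 81·0 = 30 (mod 12717).
From k ≡ 30 (mod 12717) write k = 30 + 12717t. Substituting into k ≡ 6 (mod 37) gives 12717t ≡ 13 (mod 37), and since 26⁻¹ ≡ 10 (mod 37), t ≡ 19. Hence k ≡ 30 + 12717·19 = 241653 (mod 470529).
From k ≡ 241653 (mod 470529) write k = 241653 + 470529t. Substituting into k ≡ 192 (mod 193) gives 470529t ≡ 175 (mod 193), and since 188⁻¹ ≡ 77 (mod 193), t ≡ 158. Hence k ≡ 241653 + 470529·158 = 74585235 (mod 90812097).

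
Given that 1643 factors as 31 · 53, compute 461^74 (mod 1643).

Mod 31: 461 ≡ 27; by Fermat, exponent reduces to 74 mod 30 = 14; 27^14 ≡ 8 (mod 31).
Mod 53: 461 ≡ 37; by Fermat, exponent reduces to 74 mod 52 = 22; 37^22 ≡ 36 (mod 53).
Combine by CRT: x ≡ 8 (mod 31), x ≡ 36 (mod 53) ⇒ x ≡ 566 (mod 1643).

566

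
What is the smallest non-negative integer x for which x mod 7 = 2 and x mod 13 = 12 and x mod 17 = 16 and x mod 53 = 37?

15248

The moduli are pairwise coprime; N = 7·13·17·53 = 81991.
N/7 = 11713; 11713 ≡ 2 (mod 7); 2·4 ≡ 1, so inverse 4.
N/13 = 6307; 6307 ≡ 2 (mod 13); 2·7 ≡ 1, so inverse 7.
N/17 = 4823; 4823 ≡ 12 (mod 17); 12·10 ≡ 1, so inverse 10.
N/53 = 1547; 1547 ≡ 10 (mod 53); 10·16 ≡ 1, so inverse 16.
x ≡ 2·11713·4 + 12·6307·7 + 16·4823·10 + 37·1547·16 = 2310996.
2310996 mod 81991 = 15248.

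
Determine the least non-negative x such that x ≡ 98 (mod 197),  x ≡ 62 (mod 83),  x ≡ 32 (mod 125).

432907

From x ≡ 98 (mod 197) write x = 98 + 197t. Substituting into x ≡ 62 (mod 83) gives 197t ≡ 47 (mod 83), and since 31⁻¹ ≡ 75 (mod 83), t ≡ 39. Hence x ≡ 98 + 197·39 = 7781 (mod 16351).
From x ≡ 7781 (mod 16351) write x = 7781 + 16351t. Substituting into x ≡ 32 (mod 125) gives 16351t ≡ 1 (mod 125), and since 101⁻¹ ≡ 26 (mod 125), t ≡ 26. Hence x ≡ 7781 + 16351·26 = 432907 (mod 2043875).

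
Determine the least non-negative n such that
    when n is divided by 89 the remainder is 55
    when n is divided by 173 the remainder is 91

Combine the congruences pairwise.
From n ≡ 55 (mod 89) write n = 55 + 89t. Substituting into n ≡ 91 (mod 173) gives 89t ≡ 36 (mod 173), and since 89⁻¹ ≡ 35 (mod 173), t ≡ 49. Hence n ≡ 55 + 89·49 = 4416 (mod 15397).

4416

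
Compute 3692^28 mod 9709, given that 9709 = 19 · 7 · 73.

3084

Mod 19: 3692 ≡ 6; by Fermat, exponent reduces to 28 mod 18 = 10; 6^10 ≡ 6 (mod 19).
Mod 7: 3692 ≡ 3; by Fermat, exponent reduces to 28 mod 6 = 4; 3^4 ≡ 4 (mod 7).
Mod 73: 3692 ≡ 42; 42^28 ≡ 18 (mod 73).
Combine by CRT: x ≡ 6 (mod 19), x ≡ 4 (mod 7), x ≡ 18 (mod 73) ⇒ x ≡ 3084 (mod 9709).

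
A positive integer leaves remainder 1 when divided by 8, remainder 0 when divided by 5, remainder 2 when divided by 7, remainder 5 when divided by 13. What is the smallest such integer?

2865

The moduli are pairwise coprime; N = 8·5·7·13 = 3640.
N/8 = 455; 455 ≡ 7 (mod 8); 7·7 ≡ 1, so inverse 7.
N/5 = 728; 728 ≡ 3 (mod 5); 3·2 ≡ 1, so inverse 2.
N/7 = 520; 520 ≡ 2 (mod 7); 2·4 ≡ 1, so inverse 4.
N/13 = 280; 280 ≡ 7 (mod 13); 7·2 ≡ 1, so inverse 2.
a ≡ 1·455·7 + 0·728·2 + 2·520·4 + 5·280·2 = 10145.
10145 mod 3640 = 2865.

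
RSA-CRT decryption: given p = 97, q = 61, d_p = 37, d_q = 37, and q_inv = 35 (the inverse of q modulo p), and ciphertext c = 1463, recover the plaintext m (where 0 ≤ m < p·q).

5123

m₁ = c^(d_p) mod p: c ≡ 8 (mod 97), and 8^37 mod 97 = 79.
m₂ = c^(d_q) mod q: c ≡ 60 (mod 61), and 60^37 mod 61 = 60.
h = q_inv·(m₁ − m₂) mod p = 35·(79 − 60) mod 97 = 83.
m = m₂ + h·q = 60 + 83·61 = 5123.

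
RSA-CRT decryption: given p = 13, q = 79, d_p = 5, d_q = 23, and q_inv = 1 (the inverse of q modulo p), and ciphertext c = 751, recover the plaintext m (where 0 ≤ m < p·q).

m₁ = c^(d_p) mod p: c ≡ 10 (mod 13), and 10^5 mod 13 = 4.
m₂ = c^(d_q) mod q: c ≡ 40 (mod 79), and 40^23 mod 79 = 45.
h = q_inv·(m₁ − m₂) mod p = 1·(4 − 45) mod 13 = 11.
m = m₂ + h·q = 45 + 11·79 = 914.

914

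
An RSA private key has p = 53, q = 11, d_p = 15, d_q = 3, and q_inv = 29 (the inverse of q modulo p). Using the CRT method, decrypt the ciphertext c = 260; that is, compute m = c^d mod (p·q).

m₁ = c^(d_p) mod p: c ≡ 48 (mod 53), and 48^15 mod 53 = 8.
m₂ = c^(d_q) mod q: c ≡ 7 (mod 11), and 7^3 mod 11 = 2.
h = q_inv·(m₁ − m₂) mod p = 29·(8 − 2) mod 53 = 15.
m = m₂ + h·q = 2 + 15·11 = 167.

167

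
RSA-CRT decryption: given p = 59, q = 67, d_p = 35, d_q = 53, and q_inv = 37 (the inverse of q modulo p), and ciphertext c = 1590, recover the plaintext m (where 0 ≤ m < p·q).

m₁ = c^(d_p) mod p: c ≡ 56 (mod 59), and 56^35 mod 59 = 38.
m₂ = c^(d_q) mod q: c ≡ 49 (mod 67), and 49^53 mod 67 = 21.
h = q_inv·(m₁ − m₂) mod p = 37·(38 − 21) mod 59 = 39.
m = m₂ + h·q = 21 + 39·67 = 2634.

2634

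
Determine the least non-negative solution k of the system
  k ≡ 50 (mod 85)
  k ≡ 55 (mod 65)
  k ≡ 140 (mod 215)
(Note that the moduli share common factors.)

gcd(85, 65) = 5 and 5 | (55 − 50), so the pair is consistent; merging gives k ≡ 900 (mod 1105), where 1105 = lcm(85, 65).
gcd(1105, 215) = 5 and 5 | (140 − 900), so the pair is consistent; merging gives k ≡ 36260 (mod 47515), where 47515 = lcm(1105, 215).
The solution is unique modulo lcm(85, 65, 215) = 47515.

36260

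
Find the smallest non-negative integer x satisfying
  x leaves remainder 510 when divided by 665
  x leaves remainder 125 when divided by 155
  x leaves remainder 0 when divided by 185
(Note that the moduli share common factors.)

487290

gcd(665, 155) = 5 and 5 | (125 − 510), so the pair is consistent; merging gives x ≡ 13145 (mod 20615), where 20615 = lcm(665, 155).
gcd(20615, 185) = 5 and 5 | (0 − 13145), so the pair is consistent; merging gives x ≡ 487290 (mod 762755), where 762755 = lcm(20615, 185).
The solution is unique modulo lcm(665, 155, 185) = 762755.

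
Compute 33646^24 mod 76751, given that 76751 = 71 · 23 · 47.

33658

Mod 71: 33646 ≡ 63; 63^24 ≡ 4 (mod 71).
Mod 23: 33646 ≡ 20; by Fermat, exponent reduces to 24 mod 22 = 2; 20^2 ≡ 9 (mod 23).
Mod 47: 33646 ≡ 41; 41^24 ≡ 6 (mod 47).
Combine by CRT: x ≡ 4 (mod 71), x ≡ 9 (mod 23), x ≡ 6 (mod 47) ⇒ x ≡ 33658 (mod 76751).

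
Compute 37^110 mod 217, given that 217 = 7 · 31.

Mod 7: 37 ≡ 2; by Fermat, exponent reduces to 110 mod 6 = 2; 2^2 ≡ 4 (mod 7).
Mod 31: 37 ≡ 6; by Fermat, exponent reduces to 110 mod 30 = 20; 6^20 ≡ 5 (mod 31).
Combine by CRT: x ≡ 4 (mod 7), x ≡ 5 (mod 31) ⇒ x ≡ 67 (mod 217).

67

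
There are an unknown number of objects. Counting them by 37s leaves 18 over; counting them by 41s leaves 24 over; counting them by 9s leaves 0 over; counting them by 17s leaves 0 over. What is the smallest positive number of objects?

Combine the congruences pairwise.
From N ≡ 18 (mod 37) write N = 18 + 37t. Substituting into N ≡ 24 (mod 41) gives 37t ≡ 6 (mod 41), and since 37⁻¹ ≡ 10 (mod 41), t ≡ 19. Hence N ≡ 18 + 37·19 = 721 (mod 1517).
From N ≡ 721 (mod 1517) write N = 721 + 1517t. Substituting into N ≡ 0 (mod 9) gives 1517t ≡ 8 (mod 9), and since 5⁻¹ ≡ 2 (mod 9), t ≡ 7. Hence N ≡ 721 + 1517·7 = 11340 (mod 13653).
From N ≡ 11340 (mod 13653) write N = 11340 + 13653t. Substituting into N ≡ 0 (mod 17) gives 13653t ≡ 16 (mod 17), and since 2⁻¹ ≡ 9 (mod 17), t ≡ 8. Hence N ≡ 11340 + 13653·8 = 120564 (mod 232101).

120564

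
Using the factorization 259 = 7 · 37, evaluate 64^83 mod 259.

85

Mod 7: 64 ≡ 1; by Fermat, exponent reduces to 83 mod 6 = 5; 1^5 ≡ 1 (mod 7).
Mod 37: 64 ≡ 27; by Fermat, exponent reduces to 83 mod 36 = 11; 27^11 ≡ 11 (mod 37).
Combine by CRT: x ≡ 1 (mod 7), x ≡ 11 (mod 37) ⇒ x ≡ 85 (mod 259).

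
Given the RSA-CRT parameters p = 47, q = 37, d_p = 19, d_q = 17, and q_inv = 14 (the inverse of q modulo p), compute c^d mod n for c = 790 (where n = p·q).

757

m₁ = c^(d_p) mod p: c ≡ 38 (mod 47), and 38^19 mod 47 = 5.
m₂ = c^(d_q) mod q: c ≡ 13 (mod 37), and 13^17 mod 37 = 17.
h = q_inv·(m₁ − m₂) mod p = 14·(5 − 17) mod 47 = 20.
m = m₂ + h·q = 17 + 20·37 = 757.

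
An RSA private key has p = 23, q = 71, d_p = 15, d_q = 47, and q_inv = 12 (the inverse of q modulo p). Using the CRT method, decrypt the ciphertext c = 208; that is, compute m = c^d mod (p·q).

m₁ = c^(d_p) mod p: c ≡ 1 (mod 23), and 1^15 mod 23 = 1.
m₂ = c^(d_q) mod q: c ≡ 66 (mod 71), and 66^47 mod 71 = 46.
h = q_inv·(m₁ − m₂) mod p = 12·(1 − 46) mod 23 = 12.
m = m₂ + h·q = 46 + 12·71 = 898.

898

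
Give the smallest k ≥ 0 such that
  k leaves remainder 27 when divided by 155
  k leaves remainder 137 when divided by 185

gcd(155, 185) = 5 and 5 | (137 − 27), so the pair is consistent; merging gives k ≡ 3282 (mod 5735), where 5735 = lcm(155, 185).
The solution is unique modulo lcm(155, 185) = 5735.

3282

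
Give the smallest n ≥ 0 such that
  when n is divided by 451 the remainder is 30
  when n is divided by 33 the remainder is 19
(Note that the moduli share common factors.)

481

gcd(451, 33) = 11 and 11 | (19 − 30), so the pair is consistent; merging gives n ≡ 481 (mod 1353), where 1353 = lcm(451, 33).
The solution is unique modulo lcm(451, 33) = 1353.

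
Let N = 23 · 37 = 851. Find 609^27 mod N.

327

Mod 23: 609 ≡ 11; by Fermat, exponent reduces to 27 mod 22 = 5; 11^5 ≡ 5 (mod 23).
Mod 37: 609 ≡ 17; 17^27 ≡ 31 (mod 37).
Combine by CRT: x ≡ 5 (mod 23), x ≡ 31 (mod 37) ⇒ x ≡ 327 (mod 851).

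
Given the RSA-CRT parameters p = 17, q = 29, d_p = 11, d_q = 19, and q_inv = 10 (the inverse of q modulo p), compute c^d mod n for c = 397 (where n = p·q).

430

m₁ = c^(d_p) mod p: c ≡ 6 (mod 17), and 6^11 mod 17 = 5.
m₂ = c^(d_q) mod q: c ≡ 20 (mod 29), and 20^19 mod 29 = 24.
h = q_inv·(m₁ − m₂) mod p = 10·(5 − 24) mod 17 = 14.
m = m₂ + h·q = 24 + 14·29 = 430.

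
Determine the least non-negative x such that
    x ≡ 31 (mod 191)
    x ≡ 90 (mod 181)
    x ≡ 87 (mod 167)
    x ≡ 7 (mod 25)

54523082

The moduli are pairwise coprime; N = 191·181·167·25 = 144333925.
N/191 = 755675; 755675 ≡ 79 (mod 191); 79·162 ≡ 1, so inverse 162.
N/181 = 797425; 797425 ≡ 120 (mod 181); 120·89 ≡ 1, so inverse 89.
N/167 = 864275; 864275 ≡ 50 (mod 167); 50·157 ≡ 1, so inverse 157.
N/25 = 5773357; 5773357 ≡ 7 (mod 25); 7·18 ≡ 1, so inverse 18.
x ≡ 31·755675·162 + 90·797425·89 + 87·864275·157 + 7·5773357·18 = 22714949307.
22714949307 mod 144333925 = 54523082.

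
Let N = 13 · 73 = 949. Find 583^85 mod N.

583

Mod 13: 583 ≡ 11; by Fermat, exponent reduces to 85 mod 12 = 1; 11^1 ≡ 11 (mod 13).
Mod 73: 583 ≡ 72; by Fermat, exponent reduces to 85 mod 72 = 13; 72^13 ≡ 72 (mod 73).
Combine by CRT: x ≡ 11 (mod 13), x ≡ 72 (mod 73) ⇒ x ≡ 583 (mod 949).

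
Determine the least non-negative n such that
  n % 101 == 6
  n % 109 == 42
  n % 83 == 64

The moduli are pairwise coprime; M = 101·109·83 = 913747.
M/101 = 9047; 9047 ≡ 58 (mod 101); 58·54 ≡ 1, so inverse 54.
M/109 = 8383; 8383 ≡ 99 (mod 109); 99·98 ≡ 1, so inverse 98.
M/83 = 11009; 11009 ≡ 53 (mod 83); 53·47 ≡ 1, so inverse 47.
n ≡ 6·9047·54 + 42·8383·98 + 64·11009·47 = 70550728.
70550728 mod 913747 = 192209.

192209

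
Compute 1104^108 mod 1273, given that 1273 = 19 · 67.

Mod 19: 1104 ≡ 2; since 18 | 108, by Fermat 2^108 ≡ 1 (mod 19).
Mod 67: 1104 ≡ 32; by Fermat, exponent reduces to 108 mod 66 = 42; 32^42 ≡ 9 (mod 67).
Combine by CRT: x ≡ 1 (mod 19), x ≡ 9 (mod 67) ⇒ x ≡ 210 (mod 1273).

210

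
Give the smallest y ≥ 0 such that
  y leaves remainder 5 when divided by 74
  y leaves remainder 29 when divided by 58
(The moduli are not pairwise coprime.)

gcd(74, 58) = 2 and 2 | (29 − 5), so the pair is consistent; merging gives y ≡ 1189 (mod 2146), where 2146 = lcm(74, 58).
The solution is unique modulo lcm(74, 58) = 2146.

1189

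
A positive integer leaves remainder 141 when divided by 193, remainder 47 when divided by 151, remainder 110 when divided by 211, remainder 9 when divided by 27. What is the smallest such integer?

From a ≡ 141 (mod 193) write a = 141 + 193t. Substituting into a ≡ 47 (mod 151) gives 193t ≡ 57 (mod 151), and since 42⁻¹ ≡ 18 (mod 151), t ≡ 120. Hence a ≡ 141 + 193·120 = 23301 (mod 29143).
From a ≡ 23301 (mod 29143) write a = 23301 + 29143t. Substituting into a ≡ 110 (mod 211) gives 29143t ≡ 19 (mod 211), and since 25⁻¹ ≡ 76 (mod 211), t ≡ 178. Hence a ≡ 23301 + 29143·178 = 5210755 (mod 6149173).
From a ≡ 5210755 (mod 6149173) write a = 5210755 + 6149173t. Substituting into a ≡ 9 (mod 27) gives 6149173t ≡ 11 (mod 27), and since 4⁻¹ ≡ 7 (mod 27), t ≡ 23. Hence a ≡ 5210755 + 6149173·23 = 146641734 (mod 166027671).

146641734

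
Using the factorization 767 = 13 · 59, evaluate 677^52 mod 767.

Mod 13: 677 ≡ 1; by Fermat, exponent reduces to 52 mod 12 = 4; 1^4 ≡ 1 (mod 13).
Mod 59: 677 ≡ 28; 28^52 ≡ 48 (mod 59).
Combine by CRT: x ≡ 1 (mod 13), x ≡ 48 (mod 59) ⇒ x ≡ 638 (mod 767).

638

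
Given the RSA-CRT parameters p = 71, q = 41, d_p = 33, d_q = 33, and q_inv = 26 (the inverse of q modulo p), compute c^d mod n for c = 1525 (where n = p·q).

m₁ = c^(d_p) mod p: c ≡ 34 (mod 71), and 34^33 mod 71 = 39.
m₂ = c^(d_q) mod q: c ≡ 8 (mod 41), and 8^33 mod 41 = 21.
h = q_inv·(m₁ − m₂) mod p = 26·(39 − 21) mod 71 = 42.
m = m₂ + h·q = 21 + 42·41 = 1743.

1743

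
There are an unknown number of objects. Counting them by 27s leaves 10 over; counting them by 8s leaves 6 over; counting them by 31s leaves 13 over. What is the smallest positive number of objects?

The moduli are pairwise coprime; M = 27·8·31 = 6696.
M/27 = 248; 248 ≡ 5 (mod 27); 5·11 ≡ 1, so inverse 11.
M/8 = 837; 837 ≡ 5 (mod 8); 5·5 ≡ 1, so inverse 5.
M/31 = 216; 216 ≡ 30 (mod 31); 30·30 ≡ 1, so inverse 30.
N ≡ 10·248·11 + 6·837·5 + 13·216·30 = 136630.
136630 mod 6696 = 2710.

2710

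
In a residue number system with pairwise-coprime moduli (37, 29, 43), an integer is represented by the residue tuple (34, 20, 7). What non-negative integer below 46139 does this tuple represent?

The moduli are pairwise coprime; N = 37·29·43 = 46139.
N/37 = 1247; 1247 ≡ 26 (mod 37); 26·10 ≡ 1, so inverse 10.
N/29 = 1591; 1591 ≡ 25 (mod 29); 25·7 ≡ 1, so inverse 7.
N/43 = 1073; 1073 ≡ 41 (mod 43); 41·21 ≡ 1, so inverse 21.
x ≡ 34·1247·10 + 20·1591·7 + 7·1073·21 = 804451.
804451 mod 46139 = 20088.

20088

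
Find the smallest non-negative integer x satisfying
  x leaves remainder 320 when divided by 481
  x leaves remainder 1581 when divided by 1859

23889

Combine the congruences pairwise.
gcd(481, 1859) = 13 and 13 | (1581 − 320), so the pair is consistent; merging gives x ≡ 23889 (mod 68783), where 68783 = lcm(481, 1859).
The solution is unique modulo lcm(481, 1859) = 68783.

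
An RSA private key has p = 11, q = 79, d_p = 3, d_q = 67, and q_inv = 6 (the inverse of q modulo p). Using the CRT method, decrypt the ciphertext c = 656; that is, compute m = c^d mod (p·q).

m₁ = c^(d_p) mod p: c ≡ 7 (mod 11), and 7^3 mod 11 = 2.
m₂ = c^(d_q) mod q: c ≡ 24 (mod 79), and 24^67 mod 79 = 24.
h = q_inv·(m₁ − m₂) mod p = 6·(2 − 24) mod 11 = 0.
m = m₂ + h·q = 24 + 0·79 = 24.

24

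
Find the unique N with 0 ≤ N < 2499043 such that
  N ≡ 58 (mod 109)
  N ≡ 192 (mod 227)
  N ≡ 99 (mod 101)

290979

The moduli are pairwise coprime; M = 109·227·101 = 2499043.
M/109 = 22927; 22927 ≡ 37 (mod 109); 37·56 ≡ 1, so inverse 56.
M/227 = 11009; 11009 ≡ 113 (mod 227); 113·225 ≡ 1, so inverse 225.
M/101 = 24743; 24743 ≡ 99 (mod 101); 99·50 ≡ 1, so inverse 50.
N ≡ 58·22927·56 + 192·11009·225 + 99·24743·50 = 672533546.
672533546 mod 2499043 = 290979.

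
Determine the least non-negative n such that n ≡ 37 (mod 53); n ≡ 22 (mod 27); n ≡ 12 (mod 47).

The moduli are pairwise coprime; M = 53·27·47 = 67257.
M/53 = 1269; 1269 ≡ 50 (mod 53); 50·35 ≡ 1, so inverse 35.
M/27 = 2491; 2491 ≡ 7 (mod 27); 7·4 ≡ 1, so inverse 4.
M/47 = 1431; 1431 ≡ 21 (mod 47); 21·9 ≡ 1, so inverse 9.
n ≡ 37·1269·35 + 22·2491·4 + 12·1431·9 = 2017111.
2017111 mod 67257 = 66658.

66658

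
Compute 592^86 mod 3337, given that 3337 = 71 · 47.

1478

Mod 71: 592 ≡ 24; by Fermat, exponent reduces to 86 mod 70 = 16; 24^16 ≡ 58 (mod 71).
Mod 47: 592 ≡ 28; by Fermat, exponent reduces to 86 mod 46 = 40; 28^40 ≡ 21 (mod 47).
Combine by CRT: x ≡ 58 (mod 71), x ≡ 21 (mod 47) ⇒ x ≡ 1478 (mod 3337).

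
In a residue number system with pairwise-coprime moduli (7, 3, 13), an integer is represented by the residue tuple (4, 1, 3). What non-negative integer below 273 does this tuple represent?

172

Combine the congruences pairwise.
From x ≡ 4 (mod 7) write x = 4 + 7t. Substituting into x ≡ 1 (mod 3) gives 7t ≡ 0 (mod 3), and since 1⁻¹ ≡ 1 (mod 3), t ≡ 0. Hence x ≡ 4 + 7·0 = 4 (mod 21).
From x ≡ 4 (mod 21) write x = 4 + 21t. Substituting into x ≡ 3 (mod 13) gives 21t ≡ 12 (mod 13), and since 8⁻¹ ≡ 5 (mod 13), t ≡ 8. Hence x ≡ 4 + 21·8 = 172 (mod 273).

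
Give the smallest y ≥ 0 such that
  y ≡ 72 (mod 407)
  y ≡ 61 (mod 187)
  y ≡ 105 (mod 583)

246714

gcd(407, 187) = 11 and 11 | (61 − 72), so the pair is consistent; merging gives y ≡ 4549 (mod 6919), where 6919 = lcm(407, 187).
gcd(6919, 583) = 11 and 11 | (105 − 4549), so the pair is consistent; merging gives y ≡ 246714 (mod 366707), where 366707 = lcm(6919, 583).
The solution is unique modulo lcm(407, 187, 583) = 366707.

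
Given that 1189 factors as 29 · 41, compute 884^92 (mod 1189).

980

Mod 29: 884 ≡ 14; by Fermat, exponent reduces to 92 mod 28 = 8; 14^8 ≡ 23 (mod 29).
Mod 41: 884 ≡ 23; by Fermat, exponent reduces to 92 mod 40 = 12; 23^12 ≡ 37 (mod 41).
Combine by CRT: x ≡ 23 (mod 29), x ≡ 37 (mod 41) ⇒ x ≡ 980 (mod 1189).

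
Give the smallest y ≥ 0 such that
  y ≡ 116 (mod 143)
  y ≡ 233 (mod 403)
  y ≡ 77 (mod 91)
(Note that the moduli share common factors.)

4263

gcd(143, 403) = 13 and 13 | (233 − 116), so the pair is consistent; merging gives y ≡ 4263 (mod 4433), where 4433 = lcm(143, 403).
gcd(4433, 91) = 13 and 13 | (77 − 4263), so the pair is consistent; merging gives y ≡ 4263 (mod 31031), where 31031 = lcm(4433, 91).
The solution is unique modulo lcm(143, 403, 91) = 31031.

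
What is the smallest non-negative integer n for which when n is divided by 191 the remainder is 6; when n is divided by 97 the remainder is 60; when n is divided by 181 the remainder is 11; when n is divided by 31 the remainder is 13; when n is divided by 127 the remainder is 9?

9633814244

The moduli are pairwise coprime; M = 191·97·181·31·127 = 13202284619.
M/191 = 69121909; 69121909 ≡ 155 (mod 191); 155·122 ≡ 1, so inverse 122.
M/97 = 136106027; 136106027 ≡ 89 (mod 97); 89·12 ≡ 1, so inverse 12.
M/181 = 72940799; 72940799 ≡ 152 (mod 181); 152·156 ≡ 1, so inverse 156.
M/31 = 425880149; 425880149 ≡ 10 (mod 31); 10·28 ≡ 1, so inverse 28.
M/127 = 103954997; 103954997 ≡ 36 (mod 127); 36·60 ≡ 1, so inverse 60.
n ≡ 6·69121909·122 + 60·136106027·12 + 11·72940799·156 + 13·425880149·28 + 9·103954997·60 = 484916060528.
484916060528 mod 13202284619 = 9633814244.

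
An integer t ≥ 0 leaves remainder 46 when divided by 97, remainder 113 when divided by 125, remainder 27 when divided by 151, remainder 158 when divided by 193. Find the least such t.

93327238

From t ≡ 46 (mod 97) write t = 46 + 97s. Substituting into t ≡ 113 (mod 125) gives 97s ≡ 67 (mod 125), and since 97⁻¹ ≡ 58 (mod 125), s ≡ 11. Hence t ≡ 46 + 97·11 = 1113 (mod 12125).
From t ≡ 1113 (mod 12125) write t = 1113 + 12125s. Substituting into t ≡ 27 (mod 151) gives 12125s ≡ 122 (mod 151), and since 45⁻¹ ≡ 47 (mod 151), s ≡ 147. Hence t ≡ 1113 + 12125·147 = 1783488 (mod 1830875).
From t ≡ 1783488 (mod 1830875) write t = 1783488 + 1830875s. Substituting into t ≡ 158 (mod 193) gives 1830875s ≡ 183 (mod 193), and since 77⁻¹ ≡ 188 (mod 193), s ≡ 50. Hence t ≡ 1783488 + 1830875·50 = 93327238 (mod 353358875).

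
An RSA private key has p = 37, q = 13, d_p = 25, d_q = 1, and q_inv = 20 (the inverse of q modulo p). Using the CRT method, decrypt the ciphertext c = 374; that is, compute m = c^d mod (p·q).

m₁ = c^(d_p) mod p: c ≡ 4 (mod 37), and 4^25 mod 37 = 30.
m₂ = c^(d_q) mod q: c ≡ 10 (mod 13), and 10^1 mod 13 = 10.
h = q_inv·(m₁ − m₂) mod p = 20·(30 − 10) mod 37 = 30.
m = m₂ + h·q = 10 + 30·13 = 400.

400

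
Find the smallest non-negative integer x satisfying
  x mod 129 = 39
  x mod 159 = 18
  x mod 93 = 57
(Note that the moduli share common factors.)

158064

gcd(129, 159) = 3 and 3 | (18 − 39), so the pair is consistent; merging gives x ≡ 813 (mod 6837), where 6837 = lcm(129, 159).
gcd(6837, 93) = 3 and 3 | (57 − 813), so the pair is consistent; merging gives x ≡ 158064 (mod 211947), where 211947 = lcm(6837, 93).
The solution is unique modulo lcm(129, 159, 93) = 211947.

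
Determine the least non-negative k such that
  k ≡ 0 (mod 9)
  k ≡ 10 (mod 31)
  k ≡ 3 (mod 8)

1467

The moduli are pairwise coprime; N = 9·31·8 = 2232.
N/9 = 248; 248 ≡ 5 (mod 9); 5·2 ≡ 1, so inverse 2.
N/31 = 72; 72 ≡ 10 (mod 31); 10·28 ≡ 1, so inverse 28.
N/8 = 279; 279 ≡ 7 (mod 8); 7·7 ≡ 1, so inverse 7.
k ≡ 0·248·2 + 10·72·28 + 3·279·7 = 26019.
26019 mod 2232 = 1467.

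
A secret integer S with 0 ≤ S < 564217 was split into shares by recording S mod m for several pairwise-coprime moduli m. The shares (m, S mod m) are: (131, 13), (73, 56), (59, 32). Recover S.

325417

From S ≡ 13 (mod 131) write S = 13 + 131t. Substituting into S ≡ 56 (mod 73) gives 131t ≡ 43 (mod 73), and since 58⁻¹ ≡ 34 (mod 73), t ≡ 2. Hence S ≡ 13 + 131·2 = 275 (mod 9563).
From S ≡ 275 (mod 9563) write S = 275 + 9563t. Substituting into S ≡ 32 (mod 59) gives 9563t ≡ 52 (mod 59), and since 5⁻¹ ≡ 12 (mod 59), t ≡ 34. Hence S ≡ 275 + 9563·34 = 325417 (mod 564217).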